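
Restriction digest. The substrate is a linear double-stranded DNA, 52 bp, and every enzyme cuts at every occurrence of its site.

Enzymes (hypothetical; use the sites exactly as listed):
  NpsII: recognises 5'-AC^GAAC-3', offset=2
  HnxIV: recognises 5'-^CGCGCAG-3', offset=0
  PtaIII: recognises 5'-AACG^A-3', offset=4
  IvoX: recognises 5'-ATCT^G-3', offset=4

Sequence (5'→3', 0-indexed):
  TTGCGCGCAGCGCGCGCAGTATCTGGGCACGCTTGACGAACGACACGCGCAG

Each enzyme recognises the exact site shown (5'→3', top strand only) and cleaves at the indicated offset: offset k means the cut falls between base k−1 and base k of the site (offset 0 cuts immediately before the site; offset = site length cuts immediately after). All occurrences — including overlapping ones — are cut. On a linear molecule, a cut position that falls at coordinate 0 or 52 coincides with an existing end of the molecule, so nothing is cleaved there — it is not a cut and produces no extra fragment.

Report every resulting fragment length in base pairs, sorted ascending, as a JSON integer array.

[3,3,5,7,9,12,13]

Per-enzyme occurrences:
  NpsII (ACGAAC, off=2): starts [35] → cuts [37]
  HnxIV (CGCGCAG, off=0): starts [3, 12, 45] → cuts [3, 12, 45]
  PtaIII (AACGA, off=4): starts [38] → cuts [42]
  IvoX (ATCTG, off=4): starts [20] → cuts [24]

Pooled cuts: [3, 12, 24, 37, 42, 45]

Fragment lengths:
  [0,3): 3 bp
  [3,12): 9 bp
  [12,24): 12 bp
  [24,37): 13 bp
  [37,42): 5 bp
  [42,45): 3 bp
  [45,52): 7 bp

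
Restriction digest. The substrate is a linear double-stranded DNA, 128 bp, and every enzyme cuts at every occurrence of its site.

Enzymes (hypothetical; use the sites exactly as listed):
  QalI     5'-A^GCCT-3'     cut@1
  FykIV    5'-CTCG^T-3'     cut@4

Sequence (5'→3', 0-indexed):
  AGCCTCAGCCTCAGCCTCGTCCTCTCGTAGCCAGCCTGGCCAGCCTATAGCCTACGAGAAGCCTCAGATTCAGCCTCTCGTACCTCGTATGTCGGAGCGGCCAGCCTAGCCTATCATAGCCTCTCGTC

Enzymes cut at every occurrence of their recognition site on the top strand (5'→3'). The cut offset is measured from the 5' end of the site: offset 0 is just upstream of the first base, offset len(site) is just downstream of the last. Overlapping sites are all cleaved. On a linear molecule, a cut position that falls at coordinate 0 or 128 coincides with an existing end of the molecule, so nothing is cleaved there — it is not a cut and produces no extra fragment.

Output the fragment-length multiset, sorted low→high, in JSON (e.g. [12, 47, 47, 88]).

Per-enzyme occurrences:
  QalI AGCCT/1: at [0, 6, 12, 32, 41, 48, 59, 71, 102, 107, 117] ⇒ [1, 7, 13, 33, 42, 49, 60, 72, 103, 108, 118]
  FykIV CTCGT/4: at [15, 23, 76, 83, 122] ⇒ [19, 27, 80, 87, 126]

Pooled cuts: [1, 7, 13, 19, 27, 33, 42, 49, 60, 72, 80, 87, 103, 108, 118, 126]

Fragment lengths:
  [0,1): 1 bp
  [1,7): 6 bp
  [7,13): 6 bp
  [13,19): 6 bp
  [19,27): 8 bp
  [27,33): 6 bp
  [33,42): 9 bp
  [42,49): 7 bp
  [49,60): 11 bp
  [60,72): 12 bp
  [72,80): 8 bp
  [80,87): 7 bp
  [87,103): 16 bp
  [103,108): 5 bp
  [108,118): 10 bp
  [118,126): 8 bp
  [126,128): 2 bp

[1,2,5,6,6,6,6,7,7,8,8,8,9,10,11,12,16]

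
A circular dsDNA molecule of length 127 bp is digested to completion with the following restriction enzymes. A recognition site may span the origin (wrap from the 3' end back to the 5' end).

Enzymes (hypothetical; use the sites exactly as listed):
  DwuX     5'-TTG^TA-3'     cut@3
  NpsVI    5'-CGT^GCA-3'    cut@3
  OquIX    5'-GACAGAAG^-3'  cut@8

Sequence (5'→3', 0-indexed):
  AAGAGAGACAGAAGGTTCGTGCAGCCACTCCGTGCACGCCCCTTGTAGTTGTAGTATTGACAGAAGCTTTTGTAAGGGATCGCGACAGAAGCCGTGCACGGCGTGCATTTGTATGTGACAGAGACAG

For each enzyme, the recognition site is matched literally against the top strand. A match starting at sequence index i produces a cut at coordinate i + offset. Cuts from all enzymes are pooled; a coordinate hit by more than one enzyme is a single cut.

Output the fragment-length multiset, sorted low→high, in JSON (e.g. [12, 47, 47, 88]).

Per-enzyme occurrences:
  DwuX TTGTA/3: at [42, 48, 69, 108] ⇒ [45, 51, 72, 111]
  NpsVI CGTGCA/3: at [17, 30, 92, 101] ⇒ [20, 33, 95, 104]
  OquIX GACAGAAG/8: at [6, 58, 83, 122] ⇒ [3, 14, 66, 91]

Pooled cuts: [3, 14, 20, 33, 45, 51, 66, 72, 91, 95, 104, 111]

Fragments:
  3→14: 11 bp
  14→20: 6 bp
  20→33: 13 bp
  33→45: 12 bp
  45→51: 6 bp
  51→66: 15 bp
  66→72: 6 bp
  72→91: 19 bp
  91→95: 4 bp
  95→104: 9 bp
  104→111: 7 bp
  111→3 (wrap): 127-111+3 = 19 bp

[4,6,6,6,7,9,11,12,13,15,19,19]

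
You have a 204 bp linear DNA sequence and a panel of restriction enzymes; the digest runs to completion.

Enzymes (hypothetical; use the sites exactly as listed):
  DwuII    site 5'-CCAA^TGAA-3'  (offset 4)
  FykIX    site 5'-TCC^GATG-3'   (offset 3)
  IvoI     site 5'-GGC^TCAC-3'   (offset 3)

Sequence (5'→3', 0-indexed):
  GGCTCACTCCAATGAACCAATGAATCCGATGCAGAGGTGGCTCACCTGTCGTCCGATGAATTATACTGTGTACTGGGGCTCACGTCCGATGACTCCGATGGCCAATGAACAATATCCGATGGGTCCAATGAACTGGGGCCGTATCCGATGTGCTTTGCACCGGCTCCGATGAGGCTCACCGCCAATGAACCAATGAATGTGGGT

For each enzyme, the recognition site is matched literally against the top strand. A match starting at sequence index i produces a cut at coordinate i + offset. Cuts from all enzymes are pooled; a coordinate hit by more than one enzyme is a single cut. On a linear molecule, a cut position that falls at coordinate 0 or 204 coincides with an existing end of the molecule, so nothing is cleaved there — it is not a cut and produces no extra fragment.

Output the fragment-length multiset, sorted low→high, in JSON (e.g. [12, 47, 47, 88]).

[3,7,8,8,8,8,9,9,9,10,11,11,12,13,14,18,21,25]

Site scan:
  DwuII CCAATGAA/4: at [8, 16, 101, 124, 181, 189] ⇒ [12, 20, 105, 128, 185, 193]
  FykIX TCCGATG/3: at [24, 51, 84, 93, 114, 143, 164] ⇒ [27, 54, 87, 96, 117, 146, 167]
  IvoI GGCTCAC/3: at [0, 38, 76, 172] ⇒ [3, 41, 79, 175]

Pooled cuts: [3, 12, 20, 27, 41, 54, 79, 87, 96, 105, 117, 128, 146, 167, 175, 185, 193]

Fragment lengths:
  [0,3): 3 bp
  [3,12): 9 bp
  [12,20): 8 bp
  [20,27): 7 bp
  [27,41): 14 bp
  [41,54): 13 bp
  [54,79): 25 bp
  [79,87): 8 bp
  [87,96): 9 bp
  [96,105): 9 bp
  [105,117): 12 bp
  [117,128): 11 bp
  [128,146): 18 bp
  [146,167): 21 bp
  [167,175): 8 bp
  [175,185): 10 bp
  [185,193): 8 bp
  [193,204): 11 bp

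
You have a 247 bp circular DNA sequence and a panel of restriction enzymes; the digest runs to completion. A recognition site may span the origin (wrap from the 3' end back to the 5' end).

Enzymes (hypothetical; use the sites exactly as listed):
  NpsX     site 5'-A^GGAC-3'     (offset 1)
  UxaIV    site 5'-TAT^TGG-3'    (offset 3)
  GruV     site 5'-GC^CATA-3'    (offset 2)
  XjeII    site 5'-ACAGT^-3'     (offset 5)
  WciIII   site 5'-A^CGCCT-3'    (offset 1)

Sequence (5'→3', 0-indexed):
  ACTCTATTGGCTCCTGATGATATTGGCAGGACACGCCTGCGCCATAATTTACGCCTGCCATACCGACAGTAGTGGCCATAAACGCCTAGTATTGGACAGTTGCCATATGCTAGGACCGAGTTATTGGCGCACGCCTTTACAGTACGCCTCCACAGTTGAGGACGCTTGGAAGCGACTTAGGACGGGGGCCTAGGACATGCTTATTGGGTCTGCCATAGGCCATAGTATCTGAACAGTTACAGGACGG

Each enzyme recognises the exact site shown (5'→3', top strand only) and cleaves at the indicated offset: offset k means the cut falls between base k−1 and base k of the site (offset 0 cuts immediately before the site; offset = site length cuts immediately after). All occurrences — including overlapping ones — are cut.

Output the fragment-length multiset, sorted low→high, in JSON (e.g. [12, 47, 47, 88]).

[1,3,3,4,5,5,6,6,7,7,7,8,9,9,9,9,10,12,12,12,12,12,13,13,16,17,20]

Site scan:
  NpsX (AGGAC, off=1): starts [27, 111, 158, 178, 191, 240] → cuts [28, 112, 159, 179, 192, 241]
  UxaIV (TATTGG, off=3): starts [4, 20, 89, 121, 201] → cuts [7, 23, 92, 124, 204]
  GruV (GCCATA, off=2): starts [40, 56, 74, 101, 211, 218] → cuts [42, 58, 76, 103, 213, 220]
  XjeII (ACAGT, off=5): starts [65, 95, 138, 151, 232] → cuts [70, 100, 143, 156, 237]
  WciIII (ACGCCT, off=1): starts [32, 50, 81, 130, 143] → cuts [33, 51, 82, 131, 144]

All cut coordinates (distinct, sorted): [7, 23, 28, 33, 42, 51, 58, 70, 76, 82, 92, 100, 103, 112, 124, 131, 143, 144, 156, 159, 179, 192, 204, 213, 220, 237, 241]

Fragment lengths:
  7→23: 16 bp
  23→28: 5 bp
  28→33: 5 bp
  33→42: 9 bp
  42→51: 9 bp
  51→58: 7 bp
  58→70: 12 bp
  70→76: 6 bp
  76→82: 6 bp
  82→92: 10 bp
  92→100: 8 bp
  100→103: 3 bp
  103→112: 9 bp
  112→124: 12 bp
  124→131: 7 bp
  131→143: 12 bp
  143→144: 1 bp
  144→156: 12 bp
  156→159: 3 bp
  159→179: 20 bp
  179→192: 13 bp
  192→204: 12 bp
  204→213: 9 bp
  213→220: 7 bp
  220→237: 17 bp
  237→241: 4 bp
  241→7 (wrap): 247-241+7 = 13 bp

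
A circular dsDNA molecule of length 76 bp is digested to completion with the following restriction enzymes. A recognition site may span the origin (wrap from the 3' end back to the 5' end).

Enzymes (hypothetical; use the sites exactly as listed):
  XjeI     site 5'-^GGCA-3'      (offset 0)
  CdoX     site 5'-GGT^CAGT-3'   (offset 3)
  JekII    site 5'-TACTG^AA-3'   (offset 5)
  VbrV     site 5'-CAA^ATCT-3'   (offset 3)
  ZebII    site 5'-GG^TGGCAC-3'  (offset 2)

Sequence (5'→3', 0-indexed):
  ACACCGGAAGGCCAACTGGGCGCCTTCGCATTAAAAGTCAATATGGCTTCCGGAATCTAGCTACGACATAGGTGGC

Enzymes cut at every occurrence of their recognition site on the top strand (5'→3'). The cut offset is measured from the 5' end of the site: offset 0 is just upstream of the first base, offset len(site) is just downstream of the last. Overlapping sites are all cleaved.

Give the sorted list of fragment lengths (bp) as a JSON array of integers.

[1,75]

Scan for sites:
  XjeI (GGCA, off=0): starts [73] → cuts [73]
  CdoX (GGTCAGT, off=3): no sites
  JekII (TACTGAA, off=5): no sites
  VbrV (CAAATCT, off=3): no sites
  ZebII (GGTGGCAC, off=2): starts [70] → cuts [72]

Pooled cuts: [72, 73]

Fragment lengths:
  72→73: 1 bp
  73→72 (wrap): 76-73+72 = 75 bp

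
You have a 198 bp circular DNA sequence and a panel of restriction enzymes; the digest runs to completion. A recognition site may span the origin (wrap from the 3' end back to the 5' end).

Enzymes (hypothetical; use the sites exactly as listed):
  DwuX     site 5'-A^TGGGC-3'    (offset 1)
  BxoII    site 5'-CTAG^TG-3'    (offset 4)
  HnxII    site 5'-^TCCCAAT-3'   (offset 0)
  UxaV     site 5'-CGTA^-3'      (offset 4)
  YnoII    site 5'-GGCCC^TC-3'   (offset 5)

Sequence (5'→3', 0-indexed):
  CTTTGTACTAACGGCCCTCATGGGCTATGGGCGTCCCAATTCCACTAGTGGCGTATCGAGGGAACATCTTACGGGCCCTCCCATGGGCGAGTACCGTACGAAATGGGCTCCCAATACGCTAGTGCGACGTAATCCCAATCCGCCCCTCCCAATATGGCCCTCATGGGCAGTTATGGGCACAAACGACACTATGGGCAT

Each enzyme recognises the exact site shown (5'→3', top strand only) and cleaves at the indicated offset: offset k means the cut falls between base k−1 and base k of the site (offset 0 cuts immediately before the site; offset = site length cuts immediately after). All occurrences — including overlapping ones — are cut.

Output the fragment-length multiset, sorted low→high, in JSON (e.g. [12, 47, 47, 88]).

[1,3,3,5,5,5,6,7,7,9,10,14,14,14,15,15,18,23,24]

Per-enzyme occurrences:
  DwuX ATGGGC/1: at [19, 26, 82, 102, 162, 172, 190] ⇒ [20, 27, 83, 103, 163, 173, 191]
  BxoII CTAGTG/4: at [44, 118] ⇒ [48, 122]
  HnxII TCCCAAT/0: at [33, 108, 132, 146] ⇒ [33, 108, 132, 146]
  UxaV CGTA/4: at [51, 94, 127] ⇒ [55, 98, 131]
  YnoII GGCCCTC/5: at [12, 73, 155] ⇒ [17, 78, 160]

Pooled cuts: [17, 20, 27, 33, 48, 55, 78, 83, 98, 103, 108, 122, 131, 132, 146, 160, 163, 173, 191]

Fragment lengths:
  17→20: 3 bp
  20→27: 7 bp
  27→33: 6 bp
  33→48: 15 bp
  48→55: 7 bp
  55→78: 23 bp
  78→83: 5 bp
  83→98: 15 bp
  98→103: 5 bp
  103→108: 5 bp
  108→122: 14 bp
  122→131: 9 bp
  131→132: 1 bp
  132→146: 14 bp
  146→160: 14 bp
  160→163: 3 bp
  163→173: 10 bp
  173→191: 18 bp
  191→17 (wrap): 198-191+17 = 24 bp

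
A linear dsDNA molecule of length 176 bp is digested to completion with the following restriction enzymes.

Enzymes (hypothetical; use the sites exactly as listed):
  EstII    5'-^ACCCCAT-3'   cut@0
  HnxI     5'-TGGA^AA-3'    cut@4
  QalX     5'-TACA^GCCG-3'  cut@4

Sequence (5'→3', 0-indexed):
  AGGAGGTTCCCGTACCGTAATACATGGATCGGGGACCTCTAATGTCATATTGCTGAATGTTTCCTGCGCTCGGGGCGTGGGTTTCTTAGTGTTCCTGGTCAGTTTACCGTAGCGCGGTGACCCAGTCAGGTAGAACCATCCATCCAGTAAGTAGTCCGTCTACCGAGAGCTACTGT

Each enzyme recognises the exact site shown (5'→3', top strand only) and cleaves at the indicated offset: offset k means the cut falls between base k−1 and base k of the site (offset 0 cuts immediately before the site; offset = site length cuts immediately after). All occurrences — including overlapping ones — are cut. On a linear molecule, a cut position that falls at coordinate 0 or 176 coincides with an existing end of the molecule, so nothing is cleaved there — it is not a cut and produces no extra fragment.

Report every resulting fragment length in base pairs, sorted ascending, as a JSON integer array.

[176]

Per-enzyme occurrences:
  EstII (ACCCCAT, off=0): no sites
  HnxI (TGGAAA, off=4): no sites
  QalX (TACAGCCG, off=4): no sites

All cut coordinates (distinct, sorted): ∅

Fragments:
  no cuts → one linear fragment of 176 bp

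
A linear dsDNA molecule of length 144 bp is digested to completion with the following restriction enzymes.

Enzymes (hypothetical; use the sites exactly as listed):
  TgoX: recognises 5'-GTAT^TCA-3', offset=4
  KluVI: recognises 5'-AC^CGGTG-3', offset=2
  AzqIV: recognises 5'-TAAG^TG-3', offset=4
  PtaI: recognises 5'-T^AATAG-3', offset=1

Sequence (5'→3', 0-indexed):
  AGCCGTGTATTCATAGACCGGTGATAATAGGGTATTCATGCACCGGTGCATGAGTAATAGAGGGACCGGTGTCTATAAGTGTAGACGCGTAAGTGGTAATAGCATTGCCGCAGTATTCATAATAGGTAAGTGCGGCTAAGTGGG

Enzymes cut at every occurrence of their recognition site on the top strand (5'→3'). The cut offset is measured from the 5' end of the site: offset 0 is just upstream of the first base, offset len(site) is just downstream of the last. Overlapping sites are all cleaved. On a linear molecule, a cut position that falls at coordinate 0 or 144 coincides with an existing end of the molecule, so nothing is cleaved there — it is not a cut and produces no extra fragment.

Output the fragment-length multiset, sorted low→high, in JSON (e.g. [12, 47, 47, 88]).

Per-enzyme occurrences:
  TgoX (GTATTCA, off=4): starts [6, 31, 112] → cuts [10, 35, 116]
  KluVI (ACCGGTG, off=2): starts [16, 41, 64] → cuts [18, 43, 66]
  AzqIV (TAAGTG, off=4): starts [75, 89, 126, 136] → cuts [79, 93, 130, 140]
  PtaI (TAATAG, off=1): starts [24, 54, 96, 119] → cuts [25, 55, 97, 120]

Pooled cuts: [10, 18, 25, 35, 43, 55, 66, 79, 93, 97, 116, 120, 130, 140]

Fragment lengths:
  [0,10): 10 bp
  [10,18): 8 bp
  [18,25): 7 bp
  [25,35): 10 bp
  [35,43): 8 bp
  [43,55): 12 bp
  [55,66): 11 bp
  [66,79): 13 bp
  [79,93): 14 bp
  [93,97): 4 bp
  [97,116): 19 bp
  [116,120): 4 bp
  [120,130): 10 bp
  [130,140): 10 bp
  [140,144): 4 bp

[4,4,4,7,8,8,10,10,10,10,11,12,13,14,19]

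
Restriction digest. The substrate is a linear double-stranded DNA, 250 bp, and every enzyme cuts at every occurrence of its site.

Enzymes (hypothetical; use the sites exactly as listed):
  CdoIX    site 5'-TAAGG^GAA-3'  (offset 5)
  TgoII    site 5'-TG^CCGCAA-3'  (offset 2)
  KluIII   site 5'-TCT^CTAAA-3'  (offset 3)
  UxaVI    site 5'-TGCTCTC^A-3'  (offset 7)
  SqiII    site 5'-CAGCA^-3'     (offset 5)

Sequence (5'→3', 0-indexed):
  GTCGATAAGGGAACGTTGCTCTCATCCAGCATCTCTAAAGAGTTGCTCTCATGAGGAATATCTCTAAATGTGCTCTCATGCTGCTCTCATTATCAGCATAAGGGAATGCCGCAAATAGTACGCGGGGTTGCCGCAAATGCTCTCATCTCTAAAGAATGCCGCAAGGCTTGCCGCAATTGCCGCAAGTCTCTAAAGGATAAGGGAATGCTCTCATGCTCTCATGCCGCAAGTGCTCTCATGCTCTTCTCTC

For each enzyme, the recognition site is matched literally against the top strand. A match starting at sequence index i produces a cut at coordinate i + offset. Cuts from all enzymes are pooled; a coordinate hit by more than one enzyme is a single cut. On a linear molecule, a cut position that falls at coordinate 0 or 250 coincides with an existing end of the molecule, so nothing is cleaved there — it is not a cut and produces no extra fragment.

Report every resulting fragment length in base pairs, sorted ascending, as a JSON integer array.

[3,3,4,5,5,8,8,9,10,10,10,10,10,11,12,13,13,13,13,14,14,14,16,22]

Per-enzyme occurrences:
  CdoIX TAAGGGAA/5: at [5, 98, 197] ⇒ [10, 103, 202]
  TgoII TGCCGCAA/2: at [106, 128, 156, 168, 177, 221] ⇒ [108, 130, 158, 170, 179, 223]
  KluIII TCTCTAAA/3: at [31, 60, 145, 186] ⇒ [34, 63, 148, 189]
  UxaVI TGCTCTCA/7: at [16, 43, 70, 81, 137, 205, 213, 230] ⇒ [23, 50, 77, 88, 144, 212, 220, 237]
  SqiII CAGCA/5: at [26, 93] ⇒ [31, 98]

Pooled cuts: [10, 23, 31, 34, 50, 63, 77, 88, 98, 103, 108, 130, 144, 148, 158, 170, 179, 189, 202, 212, 220, 223, 237]

Fragments:
  [0,10): 10 bp
  [10,23): 13 bp
  [23,31): 8 bp
  [31,34): 3 bp
  [34,50): 16 bp
  [50,63): 13 bp
  [63,77): 14 bp
  [77,88): 11 bp
  [88,98): 10 bp
  [98,103): 5 bp
  [103,108): 5 bp
  [108,130): 22 bp
  [130,144): 14 bp
  [144,148): 4 bp
  [148,158): 10 bp
  [158,170): 12 bp
  [170,179): 9 bp
  [179,189): 10 bp
  [189,202): 13 bp
  [202,212): 10 bp
  [212,220): 8 bp
  [220,223): 3 bp
  [223,237): 14 bp
  [237,250): 13 bp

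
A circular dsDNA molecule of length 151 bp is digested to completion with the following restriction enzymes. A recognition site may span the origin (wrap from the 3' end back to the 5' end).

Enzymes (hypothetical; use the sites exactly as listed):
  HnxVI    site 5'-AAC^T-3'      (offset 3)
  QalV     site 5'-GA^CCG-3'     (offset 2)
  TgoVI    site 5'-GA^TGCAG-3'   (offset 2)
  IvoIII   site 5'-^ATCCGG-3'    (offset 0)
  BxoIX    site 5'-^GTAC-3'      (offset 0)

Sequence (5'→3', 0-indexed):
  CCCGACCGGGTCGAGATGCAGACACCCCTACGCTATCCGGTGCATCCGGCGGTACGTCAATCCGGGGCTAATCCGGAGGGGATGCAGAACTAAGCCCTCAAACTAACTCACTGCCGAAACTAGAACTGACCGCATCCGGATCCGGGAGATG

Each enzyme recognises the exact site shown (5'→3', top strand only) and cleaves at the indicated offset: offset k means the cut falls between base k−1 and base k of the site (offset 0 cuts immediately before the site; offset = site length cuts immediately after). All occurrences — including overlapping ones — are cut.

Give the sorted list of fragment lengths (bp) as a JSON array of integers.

Site scan:
  HnxVI (AACT, off=3): starts [87, 100, 104, 117, 123] → cuts [90, 103, 107, 120, 126]
  QalV (GACCG, off=2): starts [3, 127] → cuts [5, 129]
  TgoVI (GATGCAG, off=2): starts [14, 80] → cuts [16, 82]
  IvoIII (ATCCGG, off=0): starts [34, 43, 59, 70, 133, 139] → cuts [34, 43, 59, 70, 133, 139]
  BxoIX (GTAC, off=0): starts [51] → cuts [51]

All cut coordinates (distinct, sorted): [5, 16, 34, 43, 51, 59, 70, 82, 90, 103, 107, 120, 126, 129, 133, 139]

Fragments:
  5→16: 11 bp
  16→34: 18 bp
  34→43: 9 bp
  43→51: 8 bp
  51→59: 8 bp
  59→70: 11 bp
  70→82: 12 bp
  82→90: 8 bp
  90→103: 13 bp
  103→107: 4 bp
  107→120: 13 bp
  120→126: 6 bp
  126→129: 3 bp
  129→133: 4 bp
  133→139: 6 bp
  139→5 (wrap): 151-139+5 = 17 bp

[3,4,4,6,6,8,8,8,9,11,11,12,13,13,17,18]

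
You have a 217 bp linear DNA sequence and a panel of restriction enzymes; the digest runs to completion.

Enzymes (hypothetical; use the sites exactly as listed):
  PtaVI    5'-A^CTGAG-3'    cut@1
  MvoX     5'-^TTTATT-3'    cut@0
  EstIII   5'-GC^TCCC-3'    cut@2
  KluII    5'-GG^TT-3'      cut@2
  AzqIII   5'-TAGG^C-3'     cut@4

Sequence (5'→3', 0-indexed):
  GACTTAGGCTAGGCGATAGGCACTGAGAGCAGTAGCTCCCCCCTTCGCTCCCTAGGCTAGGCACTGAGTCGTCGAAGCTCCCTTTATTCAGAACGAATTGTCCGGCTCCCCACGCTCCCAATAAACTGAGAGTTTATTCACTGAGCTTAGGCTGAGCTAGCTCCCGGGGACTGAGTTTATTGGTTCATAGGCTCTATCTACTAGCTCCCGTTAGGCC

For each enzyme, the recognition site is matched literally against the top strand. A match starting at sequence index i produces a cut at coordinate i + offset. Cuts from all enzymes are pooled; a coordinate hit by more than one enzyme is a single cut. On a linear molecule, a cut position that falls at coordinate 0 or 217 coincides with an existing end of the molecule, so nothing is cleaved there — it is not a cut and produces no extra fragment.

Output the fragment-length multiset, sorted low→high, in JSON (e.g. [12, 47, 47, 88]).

Site scan:
  PtaVI ACTGAG/1: at [21, 62, 124, 139, 169] ⇒ [22, 63, 125, 140, 170]
  MvoX TTTATT/0: at [82, 132, 175] ⇒ [82, 132, 175]
  EstIII GCTCCC/2: at [34, 46, 76, 104, 113, 159, 203] ⇒ [36, 48, 78, 106, 115, 161, 205]
  KluII GGTT/2: at [181] ⇒ [183]
  AzqIII TAGGC/4: at [4, 9, 16, 52, 57, 147, 187, 211] ⇒ [8, 13, 20, 56, 61, 151, 191, 215]

All cut coordinates (distinct, sorted): [8, 13, 20, 22, 36, 48, 56, 61, 63, 78, 82, 106, 115, 125, 132, 140, 151, 161, 170, 175, 183, 191, 205, 215]

Fragments:
  [0,8): 8 bp
  [8,13): 5 bp
  [13,20): 7 bp
  [20,22): 2 bp
  [22,36): 14 bp
  [36,48): 12 bp
  [48,56): 8 bp
  [56,61): 5 bp
  [61,63): 2 bp
  [63,78): 15 bp
  [78,82): 4 bp
  [82,106): 24 bp
  [106,115): 9 bp
  [115,125): 10 bp
  [125,132): 7 bp
  [132,140): 8 bp
  [140,151): 11 bp
  [151,161): 10 bp
  [161,170): 9 bp
  [170,175): 5 bp
  [175,183): 8 bp
  [183,191): 8 bp
  [191,205): 14 bp
  [205,215): 10 bp
  [215,217): 2 bp

[2,2,2,4,5,5,5,7,7,8,8,8,8,8,9,9,10,10,10,11,12,14,14,15,24]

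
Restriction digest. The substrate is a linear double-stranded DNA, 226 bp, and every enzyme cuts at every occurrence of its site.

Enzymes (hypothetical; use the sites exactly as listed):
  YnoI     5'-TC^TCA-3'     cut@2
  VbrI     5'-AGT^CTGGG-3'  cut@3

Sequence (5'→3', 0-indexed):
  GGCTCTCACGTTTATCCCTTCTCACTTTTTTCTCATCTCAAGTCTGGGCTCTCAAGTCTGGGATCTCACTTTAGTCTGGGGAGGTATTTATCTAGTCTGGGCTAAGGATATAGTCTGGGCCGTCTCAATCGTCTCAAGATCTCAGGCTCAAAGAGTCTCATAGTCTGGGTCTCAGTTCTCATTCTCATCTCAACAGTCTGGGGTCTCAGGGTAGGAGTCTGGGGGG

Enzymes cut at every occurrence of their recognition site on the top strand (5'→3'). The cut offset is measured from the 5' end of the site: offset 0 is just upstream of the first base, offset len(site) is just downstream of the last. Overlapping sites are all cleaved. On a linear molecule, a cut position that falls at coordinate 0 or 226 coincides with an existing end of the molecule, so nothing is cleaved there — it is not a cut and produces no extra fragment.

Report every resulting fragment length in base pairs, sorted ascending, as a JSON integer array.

[5,5,5,6,6,6,7,7,7,8,8,8,8,8,8,9,10,10,11,13,16,16,18,21]

Scan for sites:
  YnoI (TCTCA, off=2): starts [3, 19, 30, 35, 49, 63, 122, 131, 139, 155, 169, 176, 182, 187, 203] → cuts [5, 21, 32, 37, 51, 65, 124, 133, 141, 157, 171, 178, 184, 189, 205]
  VbrI (AGTCTGGG, off=3): starts [40, 54, 72, 93, 111, 161, 194, 215] → cuts [43, 57, 75, 96, 114, 164, 197, 218]

All cut coordinates (distinct, sorted): [5, 21, 32, 37, 43, 51, 57, 65, 75, 96, 114, 124, 133, 141, 157, 164, 171, 178, 184, 189, 197, 205, 218]

Fragment lengths:
  [0,5): 5 bp
  [5,21): 16 bp
  [21,32): 11 bp
  [32,37): 5 bp
  [37,43): 6 bp
  [43,51): 8 bp
  [51,57): 6 bp
  [57,65): 8 bp
  [65,75): 10 bp
  [75,96): 21 bp
  [96,114): 18 bp
  [114,124): 10 bp
  [124,133): 9 bp
  [133,141): 8 bp
  [141,157): 16 bp
  [157,164): 7 bp
  [164,171): 7 bp
  [171,178): 7 bp
  [178,184): 6 bp
  [184,189): 5 bp
  [189,197): 8 bp
  [197,205): 8 bp
  [205,218): 13 bp
  [218,226): 8 bp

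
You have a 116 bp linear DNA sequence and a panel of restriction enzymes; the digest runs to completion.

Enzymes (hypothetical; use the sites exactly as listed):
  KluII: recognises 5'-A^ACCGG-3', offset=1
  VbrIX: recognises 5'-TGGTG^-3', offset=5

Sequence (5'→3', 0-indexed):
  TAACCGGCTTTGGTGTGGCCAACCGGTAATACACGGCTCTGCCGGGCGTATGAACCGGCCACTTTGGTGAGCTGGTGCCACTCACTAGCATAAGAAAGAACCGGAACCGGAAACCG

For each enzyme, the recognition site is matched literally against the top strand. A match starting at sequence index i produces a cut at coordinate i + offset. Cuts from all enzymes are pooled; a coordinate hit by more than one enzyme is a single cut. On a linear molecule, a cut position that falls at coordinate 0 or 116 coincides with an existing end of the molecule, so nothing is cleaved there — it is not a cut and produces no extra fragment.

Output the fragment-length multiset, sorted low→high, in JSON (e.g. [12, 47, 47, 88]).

[2,6,6,8,11,13,16,22,32]

Per-enzyme occurrences:
  KluII (AACCGG, off=1): starts [1, 20, 52, 98, 104] → cuts [2, 21, 53, 99, 105]
  VbrIX (TGGTG, off=5): starts [10, 64, 72] → cuts [15, 69, 77]

All cut coordinates (distinct, sorted): [2, 15, 21, 53, 69, 77, 99, 105]

Fragments:
  [0,2): 2 bp
  [2,15): 13 bp
  [15,21): 6 bp
  [21,53): 32 bp
  [53,69): 16 bp
  [69,77): 8 bp
  [77,99): 22 bp
  [99,105): 6 bp
  [105,116): 11 bp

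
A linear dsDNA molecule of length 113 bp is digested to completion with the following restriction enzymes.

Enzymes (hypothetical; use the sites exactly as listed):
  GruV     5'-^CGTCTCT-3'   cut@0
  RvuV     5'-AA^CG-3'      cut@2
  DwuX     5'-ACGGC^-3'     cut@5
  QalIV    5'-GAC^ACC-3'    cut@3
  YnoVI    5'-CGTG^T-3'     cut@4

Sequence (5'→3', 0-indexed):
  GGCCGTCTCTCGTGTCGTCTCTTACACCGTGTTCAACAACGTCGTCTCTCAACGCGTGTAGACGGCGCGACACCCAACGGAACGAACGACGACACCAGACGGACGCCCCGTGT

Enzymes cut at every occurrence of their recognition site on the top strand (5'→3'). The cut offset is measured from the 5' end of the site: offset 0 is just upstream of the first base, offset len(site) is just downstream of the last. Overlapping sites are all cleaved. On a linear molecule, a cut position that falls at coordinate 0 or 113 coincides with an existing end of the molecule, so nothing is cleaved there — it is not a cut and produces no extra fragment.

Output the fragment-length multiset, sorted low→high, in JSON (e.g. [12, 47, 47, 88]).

Scan for sites:
  GruV (CGTCTCT, off=0): starts [3, 15, 42] → cuts [3, 15, 42]
  RvuV (AACG, off=2): starts [37, 50, 75, 80, 84] → cuts [39, 52, 77, 82, 86]
  DwuX (ACGGC, off=5): starts [61] → cuts [66]
  QalIV (GACACC, off=3): starts [68, 90] → cuts [71, 93]
  YnoVI (CGTGT, off=4): starts [10, 27, 54, 108] → cuts [14, 31, 58, 112]

Pooled cuts: [3, 14, 15, 31, 39, 42, 52, 58, 66, 71, 77, 82, 86, 93, 112]

Fragment lengths:
  [0,3): 3 bp
  [3,14): 11 bp
  [14,15): 1 bp
  [15,31): 16 bp
  [31,39): 8 bp
  [39,42): 3 bp
  [42,52): 10 bp
  [52,58): 6 bp
  [58,66): 8 bp
  [66,71): 5 bp
  [71,77): 6 bp
  [77,82): 5 bp
  [82,86): 4 bp
  [86,93): 7 bp
  [93,112): 19 bp
  [112,113): 1 bp

[1,1,3,3,4,5,5,6,6,7,8,8,10,11,16,19]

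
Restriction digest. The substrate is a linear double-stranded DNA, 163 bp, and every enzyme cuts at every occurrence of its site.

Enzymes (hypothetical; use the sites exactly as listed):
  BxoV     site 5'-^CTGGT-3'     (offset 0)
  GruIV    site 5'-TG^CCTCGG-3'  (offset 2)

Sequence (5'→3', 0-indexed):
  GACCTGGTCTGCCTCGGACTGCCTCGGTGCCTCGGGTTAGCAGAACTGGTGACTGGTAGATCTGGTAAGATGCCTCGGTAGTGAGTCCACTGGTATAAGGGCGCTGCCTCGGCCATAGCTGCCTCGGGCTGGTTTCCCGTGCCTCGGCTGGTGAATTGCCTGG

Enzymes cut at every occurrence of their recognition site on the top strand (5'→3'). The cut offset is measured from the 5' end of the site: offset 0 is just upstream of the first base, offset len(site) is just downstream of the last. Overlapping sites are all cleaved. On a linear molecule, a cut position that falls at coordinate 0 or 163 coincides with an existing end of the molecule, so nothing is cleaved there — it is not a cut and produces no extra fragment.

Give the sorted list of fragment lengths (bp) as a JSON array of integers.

[3,6,7,7,8,8,9,10,11,13,15,16,16,17,17]

Per-enzyme occurrences:
  BxoV (CTGGT, off=0): starts [3, 45, 52, 61, 89, 128, 147] → cuts [3, 45, 52, 61, 89, 128, 147]
  GruIV (TGCCTCGG, off=2): starts [9, 19, 27, 70, 104, 119, 139] → cuts [11, 21, 29, 72, 106, 121, 141]

Pooled cuts: [3, 11, 21, 29, 45, 52, 61, 72, 89, 106, 121, 128, 141, 147]

Fragment lengths:
  [0,3): 3 bp
  [3,11): 8 bp
  [11,21): 10 bp
  [21,29): 8 bp
  [29,45): 16 bp
  [45,52): 7 bp
  [52,61): 9 bp
  [61,72): 11 bp
  [72,89): 17 bp
  [89,106): 17 bp
  [106,121): 15 bp
  [121,128): 7 bp
  [128,141): 13 bp
  [141,147): 6 bp
  [147,163): 16 bp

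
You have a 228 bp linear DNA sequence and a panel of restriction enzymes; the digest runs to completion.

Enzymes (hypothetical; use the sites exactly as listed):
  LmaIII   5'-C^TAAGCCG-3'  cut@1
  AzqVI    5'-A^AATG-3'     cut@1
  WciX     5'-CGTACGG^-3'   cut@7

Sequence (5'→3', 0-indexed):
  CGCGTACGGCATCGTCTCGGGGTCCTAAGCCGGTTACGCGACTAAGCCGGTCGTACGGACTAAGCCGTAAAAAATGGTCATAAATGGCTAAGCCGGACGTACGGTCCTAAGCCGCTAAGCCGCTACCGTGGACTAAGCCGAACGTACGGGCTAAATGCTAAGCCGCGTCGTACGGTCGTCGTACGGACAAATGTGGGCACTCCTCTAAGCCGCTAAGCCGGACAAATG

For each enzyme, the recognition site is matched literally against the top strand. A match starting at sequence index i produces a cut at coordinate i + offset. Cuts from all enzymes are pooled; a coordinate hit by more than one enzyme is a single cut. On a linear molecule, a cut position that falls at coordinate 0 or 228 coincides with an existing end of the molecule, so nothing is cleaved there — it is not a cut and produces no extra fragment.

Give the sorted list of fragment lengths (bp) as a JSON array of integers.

Scan for sites:
  LmaIII (CTAAGCCG, off=1): starts [24, 41, 59, 87, 106, 114, 132, 157, 204, 212] → cuts [25, 42, 60, 88, 107, 115, 133, 158, 205, 213]
  AzqVI (AAATG, off=1): starts [71, 81, 152, 188, 223] → cuts [72, 82, 153, 189, 224]
  WciX (CGTACGG, off=7): starts [2, 51, 97, 142, 168, 179] → cuts [9, 58, 104, 149, 175, 186]

All cut coordinates (distinct, sorted): [9, 25, 42, 58, 60, 72, 82, 88, 104, 107, 115, 133, 149, 153, 158, 175, 186, 189, 205, 213, 224]

Fragments:
  [0,9): 9 bp
  [9,25): 16 bp
  [25,42): 17 bp
  [42,58): 16 bp
  [58,60): 2 bp
  [60,72): 12 bp
  [72,82): 10 bp
  [82,88): 6 bp
  [88,104): 16 bp
  [104,107): 3 bp
  [107,115): 8 bp
  [115,133): 18 bp
  [133,149): 16 bp
  [149,153): 4 bp
  [153,158): 5 bp
  [158,175): 17 bp
  [175,186): 11 bp
  [186,189): 3 bp
  [189,205): 16 bp
  [205,213): 8 bp
  [213,224): 11 bp
  [224,228): 4 bp

[2,3,3,4,4,5,6,8,8,9,10,11,11,12,16,16,16,16,16,17,17,18]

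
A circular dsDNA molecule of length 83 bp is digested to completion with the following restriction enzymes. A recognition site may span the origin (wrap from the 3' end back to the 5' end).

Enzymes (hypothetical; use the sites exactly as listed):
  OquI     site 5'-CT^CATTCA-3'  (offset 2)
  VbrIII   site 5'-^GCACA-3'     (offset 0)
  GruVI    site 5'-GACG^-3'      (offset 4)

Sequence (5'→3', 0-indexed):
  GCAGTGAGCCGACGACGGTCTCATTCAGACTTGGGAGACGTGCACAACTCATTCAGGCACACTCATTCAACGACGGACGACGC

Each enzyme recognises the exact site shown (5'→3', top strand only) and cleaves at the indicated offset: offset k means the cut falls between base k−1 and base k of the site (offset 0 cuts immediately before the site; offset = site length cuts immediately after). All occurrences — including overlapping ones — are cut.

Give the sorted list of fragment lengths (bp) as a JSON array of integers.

[1,3,3,4,4,7,7,8,12,15,19]

Scan for sites:
  OquI CTCATTCA/2: at [19, 47, 61] ⇒ [21, 49, 63]
  VbrIII GCACA/0: at [41, 56] ⇒ [41, 56]
  GruVI GACG/4: at [10, 13, 36, 71, 75, 78] ⇒ [14, 17, 40, 75, 79, 82]

All cut coordinates (distinct, sorted): [14, 17, 21, 40, 41, 49, 56, 63, 75, 79, 82]

Fragments:
  14→17: 3 bp
  17→21: 4 bp
  21→40: 19 bp
  40→41: 1 bp
  41→49: 8 bp
  49→56: 7 bp
  56→63: 7 bp
  63→75: 12 bp
  75→79: 4 bp
  79→82: 3 bp
  82→14 (wrap): 83-82+14 = 15 bp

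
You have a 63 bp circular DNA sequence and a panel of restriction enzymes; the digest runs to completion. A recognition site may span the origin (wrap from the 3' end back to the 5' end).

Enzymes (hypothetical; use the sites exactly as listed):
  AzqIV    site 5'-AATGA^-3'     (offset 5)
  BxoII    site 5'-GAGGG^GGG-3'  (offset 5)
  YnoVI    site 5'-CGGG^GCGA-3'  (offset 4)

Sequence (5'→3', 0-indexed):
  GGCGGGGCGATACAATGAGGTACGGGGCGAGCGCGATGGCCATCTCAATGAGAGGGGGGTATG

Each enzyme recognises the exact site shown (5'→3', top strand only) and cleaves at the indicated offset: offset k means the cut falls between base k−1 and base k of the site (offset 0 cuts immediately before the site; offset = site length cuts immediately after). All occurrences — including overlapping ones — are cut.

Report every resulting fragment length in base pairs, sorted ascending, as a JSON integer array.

Scan for sites:
  AzqIV (AATGA, off=5): starts [13, 46] → cuts [18, 51]
  BxoII (GAGGGGGG, off=5): starts [51] → cuts [56]
  YnoVI (CGGGGCGA, off=4): starts [2, 22] → cuts [6, 26]

Pooled cuts: [6, 18, 26, 51, 56]

Fragments:
  6→18: 12 bp
  18→26: 8 bp
  26→51: 25 bp
  51→56: 5 bp
  56→6 (wrap): 63-56+6 = 13 bp

[5,8,12,13,25]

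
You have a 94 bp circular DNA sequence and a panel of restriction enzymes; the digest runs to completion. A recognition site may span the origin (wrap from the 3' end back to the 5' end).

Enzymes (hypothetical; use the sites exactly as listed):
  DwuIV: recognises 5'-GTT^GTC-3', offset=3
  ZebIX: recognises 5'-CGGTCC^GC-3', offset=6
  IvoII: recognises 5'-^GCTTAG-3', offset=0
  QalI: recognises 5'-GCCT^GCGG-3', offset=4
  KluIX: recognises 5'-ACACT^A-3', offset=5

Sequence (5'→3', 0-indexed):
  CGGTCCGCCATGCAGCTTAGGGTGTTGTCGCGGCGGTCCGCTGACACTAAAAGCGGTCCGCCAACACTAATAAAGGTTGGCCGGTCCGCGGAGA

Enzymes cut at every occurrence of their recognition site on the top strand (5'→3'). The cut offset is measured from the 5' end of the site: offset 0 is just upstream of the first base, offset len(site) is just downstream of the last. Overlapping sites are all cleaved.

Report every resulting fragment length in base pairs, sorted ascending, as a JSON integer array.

Scan for sites:
  DwuIV (GTTGTC, off=3): starts [23] → cuts [26]
  ZebIX (CGGTCCGC, off=6): starts [0, 33, 53, 81] → cuts [6, 39, 59, 87]
  IvoII (GCTTAG, off=0): starts [14] → cuts [14]
  QalI (GCCTGCGG, off=4): no sites
  KluIX (ACACTA, off=5): starts [43, 63] → cuts [48, 68]

Pooled cuts: [6, 14, 26, 39, 48, 59, 68, 87]

Fragment lengths:
  6→14: 8 bp
  14→26: 12 bp
  26→39: 13 bp
  39→48: 9 bp
  48→59: 11 bp
  59→68: 9 bp
  68→87: 19 bp
  87→6 (wrap): 94-87+6 = 13 bp

[8,9,9,11,12,13,13,19]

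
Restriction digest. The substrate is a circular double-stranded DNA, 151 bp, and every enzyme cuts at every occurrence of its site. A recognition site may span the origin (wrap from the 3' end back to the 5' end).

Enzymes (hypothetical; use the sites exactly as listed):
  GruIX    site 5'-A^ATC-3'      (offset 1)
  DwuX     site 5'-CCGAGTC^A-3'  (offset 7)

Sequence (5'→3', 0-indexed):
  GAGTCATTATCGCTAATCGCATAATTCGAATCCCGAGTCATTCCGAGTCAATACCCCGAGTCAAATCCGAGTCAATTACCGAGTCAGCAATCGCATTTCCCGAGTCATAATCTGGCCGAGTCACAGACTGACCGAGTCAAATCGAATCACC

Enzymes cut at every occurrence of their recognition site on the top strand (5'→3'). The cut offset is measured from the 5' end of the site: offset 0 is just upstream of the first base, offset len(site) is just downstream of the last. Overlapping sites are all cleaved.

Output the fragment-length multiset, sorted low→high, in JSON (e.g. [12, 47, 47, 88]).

Scan for sites:
  GruIX (AATC, off=1): starts [14, 28, 63, 88, 108, 139, 144] → cuts [15, 29, 64, 89, 109, 140, 145]
  DwuX (CCGAGTCA, off=7): starts [32, 42, 55, 66, 78, 99, 115, 131, 149] → cuts [5, 39, 49, 62, 73, 85, 106, 122, 138]

Pooled cuts: [5, 15, 29, 39, 49, 62, 64, 73, 85, 89, 106, 109, 122, 138, 140, 145]

Fragment lengths:
  5→15: 10 bp
  15→29: 14 bp
  29→39: 10 bp
  39→49: 10 bp
  49→62: 13 bp
  62→64: 2 bp
  64→73: 9 bp
  73→85: 12 bp
  85→89: 4 bp
  89→106: 17 bp
  106→109: 3 bp
  109→122: 13 bp
  122→138: 16 bp
  138→140: 2 bp
  140→145: 5 bp
  145→5 (wrap): 151-145+5 = 11 bp

[2,2,3,4,5,9,10,10,10,11,12,13,13,14,16,17]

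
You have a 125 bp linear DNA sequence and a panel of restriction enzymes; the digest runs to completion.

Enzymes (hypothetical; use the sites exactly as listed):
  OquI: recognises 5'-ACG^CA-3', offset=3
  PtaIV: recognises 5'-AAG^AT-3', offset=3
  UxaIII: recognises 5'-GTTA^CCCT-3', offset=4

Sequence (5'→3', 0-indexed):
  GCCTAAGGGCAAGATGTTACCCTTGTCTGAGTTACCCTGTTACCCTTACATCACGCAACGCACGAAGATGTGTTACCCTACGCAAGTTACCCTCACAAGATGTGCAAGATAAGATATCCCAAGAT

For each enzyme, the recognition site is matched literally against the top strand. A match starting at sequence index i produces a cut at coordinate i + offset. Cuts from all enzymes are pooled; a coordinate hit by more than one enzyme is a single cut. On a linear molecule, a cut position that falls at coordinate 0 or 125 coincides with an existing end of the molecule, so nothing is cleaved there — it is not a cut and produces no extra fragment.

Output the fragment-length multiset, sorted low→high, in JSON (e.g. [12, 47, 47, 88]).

[2,5,5,6,7,7,7,8,8,9,10,10,13,13,15]

Scan for sites:
  OquI ACGCA/3: at [52, 57, 79] ⇒ [55, 60, 82]
  PtaIV AAGAT/3: at [10, 64, 96, 105, 110, 120] ⇒ [13, 67, 99, 108, 113, 123]
  UxaIII GTTACCCT/4: at [15, 30, 38, 71, 85] ⇒ [19, 34, 42, 75, 89]

All cut coordinates (distinct, sorted): [13, 19, 34, 42, 55, 60, 67, 75, 82, 89, 99, 108, 113, 123]

Fragment lengths:
  [0,13): 13 bp
  [13,19): 6 bp
  [19,34): 15 bp
  [34,42): 8 bp
  [42,55): 13 bp
  [55,60): 5 bp
  [60,67): 7 bp
  [67,75): 8 bp
  [75,82): 7 bp
  [82,89): 7 bp
  [89,99): 10 bp
  [99,108): 9 bp
  [108,113): 5 bp
  [113,123): 10 bp
  [123,125): 2 bp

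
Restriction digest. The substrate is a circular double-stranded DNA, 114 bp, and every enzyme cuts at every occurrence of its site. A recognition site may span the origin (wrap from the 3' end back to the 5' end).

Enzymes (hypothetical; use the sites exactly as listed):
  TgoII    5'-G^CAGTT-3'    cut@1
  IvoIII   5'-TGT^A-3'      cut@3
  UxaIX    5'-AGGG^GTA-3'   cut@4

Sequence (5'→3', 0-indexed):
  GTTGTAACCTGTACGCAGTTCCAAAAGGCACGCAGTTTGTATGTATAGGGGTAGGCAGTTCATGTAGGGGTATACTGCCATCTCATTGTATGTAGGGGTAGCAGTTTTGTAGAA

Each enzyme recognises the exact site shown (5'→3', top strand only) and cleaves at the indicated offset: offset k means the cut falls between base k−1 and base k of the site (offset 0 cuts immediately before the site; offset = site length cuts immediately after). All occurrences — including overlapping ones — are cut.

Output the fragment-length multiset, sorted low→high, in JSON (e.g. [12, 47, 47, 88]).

[3,4,4,4,4,4,5,6,7,8,9,9,10,17,20]

Scan for sites:
  TgoII GCAGTT/1: at [14, 31, 54, 100] ⇒ [15, 32, 55, 101]
  IvoIII TGTA/3: at [2, 9, 37, 41, 62, 86, 90, 107] ⇒ [5, 12, 40, 44, 65, 89, 93, 110]
  UxaIX AGGGGTA/4: at [46, 65, 93] ⇒ [50, 69, 97]

All cut coordinates (distinct, sorted): [5, 12, 15, 32, 40, 44, 50, 55, 65, 69, 89, 93, 97, 101, 110]

Fragment lengths:
  5→12: 7 bp
  12→15: 3 bp
  15→32: 17 bp
  32→40: 8 bp
  40→44: 4 bp
  44→50: 6 bp
  50→55: 5 bp
  55→65: 10 bp
  65→69: 4 bp
  69→89: 20 bp
  89→93: 4 bp
  93→97: 4 bp
  97→101: 4 bp
  101→110: 9 bp
  110→5 (wrap): 114-110+5 = 9 bp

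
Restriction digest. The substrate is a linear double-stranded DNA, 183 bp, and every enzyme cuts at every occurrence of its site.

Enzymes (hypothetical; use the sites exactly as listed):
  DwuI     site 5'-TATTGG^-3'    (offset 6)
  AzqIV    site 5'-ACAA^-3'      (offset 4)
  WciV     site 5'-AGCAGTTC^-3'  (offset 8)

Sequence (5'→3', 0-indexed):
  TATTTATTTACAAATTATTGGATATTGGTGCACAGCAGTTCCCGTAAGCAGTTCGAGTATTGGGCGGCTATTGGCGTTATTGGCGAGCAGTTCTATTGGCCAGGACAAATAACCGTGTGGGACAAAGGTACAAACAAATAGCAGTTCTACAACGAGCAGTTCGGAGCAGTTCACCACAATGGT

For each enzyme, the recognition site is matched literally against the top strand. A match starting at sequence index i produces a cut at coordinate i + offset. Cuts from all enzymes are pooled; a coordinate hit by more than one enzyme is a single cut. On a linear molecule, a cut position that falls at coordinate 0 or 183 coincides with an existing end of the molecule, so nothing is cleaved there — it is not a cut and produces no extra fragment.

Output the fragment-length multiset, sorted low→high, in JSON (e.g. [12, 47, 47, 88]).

Scan for sites:
  DwuI (TATTGG, off=6): starts [15, 22, 57, 68, 77, 93] → cuts [21, 28, 63, 74, 83, 99]
  AzqIV (ACAA, off=4): starts [9, 104, 121, 129, 133, 148, 175] → cuts [13, 108, 125, 133, 137, 152, 179]
  WciV (AGCAGTTC, off=8): starts [33, 46, 85, 139, 154, 164] → cuts [41, 54, 93, 147, 162, 172]

Pooled cuts: [13, 21, 28, 41, 54, 63, 74, 83, 93, 99, 108, 125, 133, 137, 147, 152, 162, 172, 179]

Fragment lengths:
  [0,13): 13 bp
  [13,21): 8 bp
  [21,28): 7 bp
  [28,41): 13 bp
  [41,54): 13 bp
  [54,63): 9 bp
  [63,74): 11 bp
  [74,83): 9 bp
  [83,93): 10 bp
  [93,99): 6 bp
  [99,108): 9 bp
  [108,125): 17 bp
  [125,133): 8 bp
  [133,137): 4 bp
  [137,147): 10 bp
  [147,152): 5 bp
  [152,162): 10 bp
  [162,172): 10 bp
  [172,179): 7 bp
  [179,183): 4 bp

[4,4,5,6,7,7,8,8,9,9,9,10,10,10,10,11,13,13,13,17]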